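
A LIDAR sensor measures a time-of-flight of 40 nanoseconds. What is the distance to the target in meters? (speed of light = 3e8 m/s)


tof = 40 ns = 4e-08 s
dist = c * tof / 2
= 3e8 * 4e-08 / 2
= 6.0 m


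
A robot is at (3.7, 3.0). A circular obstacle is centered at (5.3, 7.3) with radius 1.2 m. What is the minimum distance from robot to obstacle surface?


center_dist = sqrt((3.7-5.3)^2 + (3.0-7.3)^2)
= sqrt(2.56 + 18.49)
= 4.588
min_dist = center_dist - radius = 4.588 - 1.2 = 3.388 m


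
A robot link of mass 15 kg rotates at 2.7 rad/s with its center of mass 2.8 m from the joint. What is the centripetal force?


F = m * omega^2 * r
= 15 * 2.7^2 * 2.8
= 15 * 7.29 * 2.8
= 306.18 N


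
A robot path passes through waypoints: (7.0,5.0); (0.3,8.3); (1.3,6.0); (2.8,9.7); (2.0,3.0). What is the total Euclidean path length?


Segment lengths:
  seg1 = sqrt((-6.7)^2 + (3.3)^2) = 7.4686
  seg2 = sqrt((1.0)^2 + (-2.3)^2) = 2.508
  seg3 = sqrt((1.5)^2 + (3.7)^2) = 3.9925
  seg4 = sqrt((-0.8)^2 + (-6.7)^2) = 6.7476
Total = 20.7167


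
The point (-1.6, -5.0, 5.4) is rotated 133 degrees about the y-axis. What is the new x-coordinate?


Rotation about y-axis: x' = x*cos(theta) + z*sin(theta)
= -1.6 * -0.682 + 5.4 * 0.7314
= 5.0405


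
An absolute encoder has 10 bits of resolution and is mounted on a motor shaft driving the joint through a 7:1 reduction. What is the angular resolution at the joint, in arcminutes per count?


counts = 2^10 = 1024
effective counts at joint = 1024 * 7 = 7168
resolution = 360*60 / 7168
= 3.0134 arcmin/count


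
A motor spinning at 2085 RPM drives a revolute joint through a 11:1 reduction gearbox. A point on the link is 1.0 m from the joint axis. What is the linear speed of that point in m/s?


omega_motor = 2085 * 2*pi/60 = 218.3407 rad/s
omega_joint = omega_motor / 11 = 19.8492 rad/s
v = omega_joint * r = 19.8492 * 1.0
= 19.8492 m/s


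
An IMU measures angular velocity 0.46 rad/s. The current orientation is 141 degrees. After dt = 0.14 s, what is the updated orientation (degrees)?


delta_theta = w * dt = 0.46 * 0.14 = 0.0644 rad
= 3.6898 deg
theta_new = 141 + 3.6898 = 144.6898 deg


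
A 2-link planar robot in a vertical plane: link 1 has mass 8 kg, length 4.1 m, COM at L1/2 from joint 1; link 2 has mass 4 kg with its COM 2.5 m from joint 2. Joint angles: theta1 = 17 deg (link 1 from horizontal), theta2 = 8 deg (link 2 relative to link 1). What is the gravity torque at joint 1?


Horizontal distance from joint 1 to link-1 COM:
  x_c1 = (L1/2)*cos(t1) = 2.05 * 0.9563 = 1.9604 m
Horizontal distance from joint 1 to link-2 COM:
  x_c2 = L1*cos(t1) + Lc2*cos(t1+t2)
       = 4.1*0.9563 + 2.5*0.9063 = 6.1866 m
tau1 = m1*g*x_c1 + m2*g*x_c2
     = 8*9.81*1.9604 + 4*9.81*6.1866
     = 153.8541 + 242.7629
     = 396.6171 Nm


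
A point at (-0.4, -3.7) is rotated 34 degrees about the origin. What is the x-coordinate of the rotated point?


x' = x*cos(theta) - y*sin(theta)
cos(34 deg) = 0.829, sin(34 deg) = 0.5592
x' = -0.4 * 0.829 - -3.7 * 0.5592
= -0.3316 - -2.069
= 1.7374


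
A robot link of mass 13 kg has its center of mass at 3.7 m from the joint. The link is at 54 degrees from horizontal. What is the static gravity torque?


tau = m*g*L*cos(angle)
= 13 * 9.81 * 3.7 * cos(54 deg)
= 13 * 9.81 * 3.7 * 0.5878
= 277.3529 Nm


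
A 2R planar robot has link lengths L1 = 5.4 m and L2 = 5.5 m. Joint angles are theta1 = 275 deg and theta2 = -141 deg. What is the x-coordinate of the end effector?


Convert angles to radians: theta1 = 4.7997, theta2 = -2.4609
x = L1*cos(theta1) + L2*cos(theta1+theta2)
x = 0.4706 + -3.8206
x = -3.35


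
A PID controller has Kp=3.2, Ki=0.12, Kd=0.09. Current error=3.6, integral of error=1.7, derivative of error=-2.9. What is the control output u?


u = Kp*e + Ki*int(e) + Kd*de/dt
= 3.2*3.6 + 0.12*1.7 + 0.09*(-2.9)
= 11.52 + 0.204 + -0.261
= 11.463


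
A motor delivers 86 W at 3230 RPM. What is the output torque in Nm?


omega = 3230 * 2*pi/60 = 338.2448 rad/s
tau = P / omega = 86 / 338.2448
= 0.2543 Nm


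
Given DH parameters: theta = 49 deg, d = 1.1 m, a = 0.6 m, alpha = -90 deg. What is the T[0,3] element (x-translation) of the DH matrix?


T[0,3] = a * cos(theta)
= 0.6 * cos(49 deg)
= 0.6 * 0.6561
= 0.3936


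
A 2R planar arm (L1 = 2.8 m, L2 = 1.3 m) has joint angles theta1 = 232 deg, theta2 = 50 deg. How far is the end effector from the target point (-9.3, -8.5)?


End effector via forward kinematics:
x = L1*cos(t1) + L2*cos(t1+t2) = -1.4536
y = L1*sin(t1) + L2*sin(t1+t2) = -3.478
Distance to target:
d = sqrt((-9.3 - -1.4536)^2 + (-8.5 - -3.478)^2)
= sqrt(61.5665 + 25.2203)
= 9.3159 m


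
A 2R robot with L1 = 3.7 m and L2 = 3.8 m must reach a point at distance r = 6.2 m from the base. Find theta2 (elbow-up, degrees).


cos(theta2) = (r^2 - L1^2 - L2^2) / (2*L1*L2)
cos(theta2) = (38.44 - 13.69 - 14.44) / 28.12
cos(theta2) = 0.366643
theta2 = 68.4913 degrees


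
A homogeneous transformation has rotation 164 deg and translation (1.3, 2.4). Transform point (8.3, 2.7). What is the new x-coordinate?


x' = cos(theta)*px - sin(theta)*py + tx
= -0.9613*8.3 - 0.2756*2.7 + 1.3
= -7.4227


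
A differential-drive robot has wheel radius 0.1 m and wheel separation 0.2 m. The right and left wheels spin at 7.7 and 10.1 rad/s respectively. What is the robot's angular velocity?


vR = r*wR = 0.1*7.7 = 0.77 m/s
vL = r*wL = 0.1*10.1 = 1.01 m/s
v = (vR+vL)/2 = 0.89 m/s
omega = (vR-vL)/L = -1.2 rad/s
angular velocity = -1.2 rad/s


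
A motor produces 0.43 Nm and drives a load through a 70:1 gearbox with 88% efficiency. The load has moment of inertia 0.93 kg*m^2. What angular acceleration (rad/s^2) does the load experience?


tau_out = tau_motor * N * eta
= 0.43 * 70 * 0.88 = 26.488 Nm
alpha = tau_out / I = 26.488 / 0.93
= 28.4817 rad/s^2


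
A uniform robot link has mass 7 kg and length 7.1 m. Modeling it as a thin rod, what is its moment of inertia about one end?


I = (1/3) * m * L^2
= (1/3) * 7 * 7.1^2
= 0.333333 * 7 * 50.41
= 117.6233 kg*m^2


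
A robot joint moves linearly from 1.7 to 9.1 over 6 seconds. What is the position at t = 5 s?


s = t/T = 5/6 = 0.8333
p(t) = p0 + (pf-p0)*s
= 1.7 + (9.1 - 1.7) * 0.8333
= 7.8667


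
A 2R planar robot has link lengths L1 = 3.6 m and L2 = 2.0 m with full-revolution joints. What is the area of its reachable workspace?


r_max = L1 + L2 = 5.6 m
r_min = |L1 - L2| = 1.6 m
Area = pi*(r_max^2 - r_min^2)
= pi*(31.36 - 2.56)
= pi * 28.8
= 90.4779 m^2


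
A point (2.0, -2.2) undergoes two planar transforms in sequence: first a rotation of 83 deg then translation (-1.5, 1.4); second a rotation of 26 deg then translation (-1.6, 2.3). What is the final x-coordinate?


After transform 1:
x1 = cos(83)*2.0 - sin(83)*-2.2 + -1.5 = 0.9273
y1 = sin(83)*2.0 + cos(83)*-2.2 + 1.4 = 3.117
After transform 2:
x2 = cos(26)*0.9273 - sin(26)*3.117 + -1.6
= -2.1329


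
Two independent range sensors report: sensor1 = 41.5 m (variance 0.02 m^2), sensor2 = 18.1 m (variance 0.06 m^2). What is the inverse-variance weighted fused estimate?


w1 = (1/var1) / (1/var1 + 1/var2)
   = 50.0 / (50.0 + 16.6667) = 0.75
w2 = 1 - w1 = 0.25
fused = w1*s1 + w2*s2 = 31.125 + 4.525
= 35.65 m


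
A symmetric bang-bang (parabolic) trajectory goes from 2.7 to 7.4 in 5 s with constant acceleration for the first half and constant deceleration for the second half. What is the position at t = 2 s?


Symmetric rest-to-rest: each phase covers (pf-p0)/2 in time T/2. 0.5*a*(T/2)^2 = (pf-p0)/2 => a = 4*(pf-p0)/T^2
a = 4*(7.4-2.7)/5^2 = 0.752
t = 2 is in the acceleration phase (t <= T/2).
p = p0 + 0.5*a*t^2 = 2.7 + 0.5*0.752*2^2
= 4.204


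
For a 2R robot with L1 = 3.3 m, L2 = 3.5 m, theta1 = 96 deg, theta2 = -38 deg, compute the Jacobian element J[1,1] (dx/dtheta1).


J[1,1] = -L1*sin(t1) - L2*sin(t1+t2)
= -3.3*sin(96) - 3.5*sin(58)
= -6.2501


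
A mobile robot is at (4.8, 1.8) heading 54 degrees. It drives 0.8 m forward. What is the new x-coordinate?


x_new = x0 + d*cos(theta)
= 4.8 + 0.8*cos(54)
= 4.8 + 0.4702
= 5.2702


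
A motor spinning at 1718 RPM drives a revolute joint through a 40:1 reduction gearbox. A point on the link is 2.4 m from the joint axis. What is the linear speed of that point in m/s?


omega_motor = 1718 * 2*pi/60 = 179.9085 rad/s
omega_joint = omega_motor / 40 = 4.4977 rad/s
v = omega_joint * r = 4.4977 * 2.4
= 10.7945 m/s


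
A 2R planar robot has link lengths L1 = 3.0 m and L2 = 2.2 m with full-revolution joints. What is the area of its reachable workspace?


r_max = L1 + L2 = 5.2 m
r_min = |L1 - L2| = 0.8 m
Area = pi*(r_max^2 - r_min^2)
= pi*(27.04 - 0.64)
= pi * 26.4
= 82.938 m^2


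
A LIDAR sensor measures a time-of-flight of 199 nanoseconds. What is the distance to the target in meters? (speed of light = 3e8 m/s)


tof = 199 ns = 1.99e-07 s
dist = c * tof / 2
= 3e8 * 1.99e-07 / 2
= 29.85 m


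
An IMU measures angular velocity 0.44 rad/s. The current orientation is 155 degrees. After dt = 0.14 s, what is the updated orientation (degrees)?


delta_theta = w * dt = 0.44 * 0.14 = 0.0616 rad
= 3.5294 deg
theta_new = 155 + 3.5294 = 158.5294 deg


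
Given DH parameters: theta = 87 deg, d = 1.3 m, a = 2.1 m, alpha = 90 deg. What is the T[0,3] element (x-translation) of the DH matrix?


T[0,3] = a * cos(theta)
= 2.1 * cos(87 deg)
= 2.1 * 0.0523
= 0.1099


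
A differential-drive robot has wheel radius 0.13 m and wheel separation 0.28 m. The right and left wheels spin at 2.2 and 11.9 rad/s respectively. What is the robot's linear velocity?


vR = r*wR = 0.13*2.2 = 0.286 m/s
vL = r*wL = 0.13*11.9 = 1.547 m/s
v = (vR+vL)/2 = 0.9165 m/s
omega = (vR-vL)/L = -4.5036 rad/s
linear velocity = 0.9165 m/s


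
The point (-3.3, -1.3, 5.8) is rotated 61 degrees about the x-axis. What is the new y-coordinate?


Rotation about x-axis: y' = y*cos(theta) - z*sin(theta)
= -1.3 * 0.4848 - 5.8 * 0.8746
= -5.703


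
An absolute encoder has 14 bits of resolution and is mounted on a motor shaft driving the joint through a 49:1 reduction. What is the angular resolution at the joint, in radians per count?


counts = 2^14 = 16384
effective counts at joint = 16384 * 49 = 802816
resolution = 2*pi / 802816
= 7.8264e-06 rad/count


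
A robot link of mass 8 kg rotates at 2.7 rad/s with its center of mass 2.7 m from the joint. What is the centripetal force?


F = m * omega^2 * r
= 8 * 2.7^2 * 2.7
= 8 * 7.29 * 2.7
= 157.464 N


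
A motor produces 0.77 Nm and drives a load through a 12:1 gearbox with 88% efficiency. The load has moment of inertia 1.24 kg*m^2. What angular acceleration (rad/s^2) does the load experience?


tau_out = tau_motor * N * eta
= 0.77 * 12 * 0.88 = 8.1312 Nm
alpha = tau_out / I = 8.1312 / 1.24
= 6.5574 rad/s^2


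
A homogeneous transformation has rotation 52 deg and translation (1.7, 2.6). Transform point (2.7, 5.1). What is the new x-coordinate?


x' = cos(theta)*px - sin(theta)*py + tx
= 0.6157*2.7 - 0.788*5.1 + 1.7
= -0.6566


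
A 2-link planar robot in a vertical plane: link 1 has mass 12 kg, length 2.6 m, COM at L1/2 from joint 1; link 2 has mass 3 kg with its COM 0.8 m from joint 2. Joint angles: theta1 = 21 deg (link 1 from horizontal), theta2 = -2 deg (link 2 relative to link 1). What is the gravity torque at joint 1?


Horizontal distance from joint 1 to link-1 COM:
  x_c1 = (L1/2)*cos(t1) = 1.3 * 0.9336 = 1.2137 m
Horizontal distance from joint 1 to link-2 COM:
  x_c2 = L1*cos(t1) + Lc2*cos(t1+t2)
       = 2.6*0.9336 + 0.8*0.9455 = 3.1837 m
tau1 = m1*g*x_c1 + m2*g*x_c2
     = 12*9.81*1.2137 + 3*9.81*3.1837
     = 142.8714 + 93.697
     = 236.5684 Nm


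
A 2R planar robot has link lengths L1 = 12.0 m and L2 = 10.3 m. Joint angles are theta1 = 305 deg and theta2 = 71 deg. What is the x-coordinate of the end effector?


Convert angles to radians: theta1 = 5.3233, theta2 = 1.2392
x = L1*cos(theta1) + L2*cos(theta1+theta2)
x = 6.8829 + 9.901
x = 16.7839


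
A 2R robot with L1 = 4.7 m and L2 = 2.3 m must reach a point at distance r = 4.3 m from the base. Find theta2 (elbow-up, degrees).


cos(theta2) = (r^2 - L1^2 - L2^2) / (2*L1*L2)
cos(theta2) = (18.49 - 22.09 - 5.29) / 21.62
cos(theta2) = -0.411193
theta2 = 114.2798 degrees


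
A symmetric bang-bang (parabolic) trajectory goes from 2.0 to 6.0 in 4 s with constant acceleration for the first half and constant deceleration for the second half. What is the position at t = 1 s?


Symmetric rest-to-rest: each phase covers (pf-p0)/2 in time T/2. 0.5*a*(T/2)^2 = (pf-p0)/2 => a = 4*(pf-p0)/T^2
a = 4*(6.0-2.0)/4^2 = 1.0
t = 1 is in the acceleration phase (t <= T/2).
p = p0 + 0.5*a*t^2 = 2.0 + 0.5*1.0*1^2
= 2.5


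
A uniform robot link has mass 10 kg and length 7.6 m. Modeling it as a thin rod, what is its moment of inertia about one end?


I = (1/3) * m * L^2
= (1/3) * 10 * 7.6^2
= 0.333333 * 10 * 57.76
= 192.5333 kg*m^2


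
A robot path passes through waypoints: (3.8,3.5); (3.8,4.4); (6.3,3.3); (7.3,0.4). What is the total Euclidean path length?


Segment lengths:
  seg1 = sqrt((0.0)^2 + (0.9)^2) = 0.9
  seg2 = sqrt((2.5)^2 + (-1.1)^2) = 2.7313
  seg3 = sqrt((1.0)^2 + (-2.9)^2) = 3.0676
Total = 6.6989


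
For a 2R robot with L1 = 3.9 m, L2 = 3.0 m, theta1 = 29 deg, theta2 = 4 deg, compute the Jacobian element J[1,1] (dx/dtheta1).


J[1,1] = -L1*sin(t1) - L2*sin(t1+t2)
= -3.9*sin(29) - 3.0*sin(33)
= -3.5247


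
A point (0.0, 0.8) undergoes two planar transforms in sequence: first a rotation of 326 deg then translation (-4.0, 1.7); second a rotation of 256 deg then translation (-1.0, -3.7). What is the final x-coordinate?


After transform 1:
x1 = cos(326)*0.0 - sin(326)*0.8 + -4.0 = -3.5526
y1 = sin(326)*0.0 + cos(326)*0.8 + 1.7 = 2.3632
After transform 2:
x2 = cos(256)*-3.5526 - sin(256)*2.3632 + -1.0
= 2.1525


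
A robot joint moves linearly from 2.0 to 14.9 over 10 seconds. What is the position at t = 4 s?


s = t/T = 4/10 = 0.4
p(t) = p0 + (pf-p0)*s
= 2.0 + (14.9 - 2.0) * 0.4
= 7.16


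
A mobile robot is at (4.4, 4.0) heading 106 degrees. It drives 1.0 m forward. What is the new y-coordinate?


y_new = y0 + d*sin(theta)
= 4.0 + 1.0*sin(106)
= 4.0 + 0.9613
= 4.9613


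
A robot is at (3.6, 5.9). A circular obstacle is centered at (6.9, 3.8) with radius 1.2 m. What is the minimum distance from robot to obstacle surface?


center_dist = sqrt((3.6-6.9)^2 + (5.9-3.8)^2)
= sqrt(10.89 + 4.41)
= 3.9115
min_dist = center_dist - radius = 3.9115 - 1.2 = 2.7115 m


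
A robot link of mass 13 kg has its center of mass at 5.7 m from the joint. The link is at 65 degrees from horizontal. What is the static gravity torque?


tau = m*g*L*cos(angle)
= 13 * 9.81 * 5.7 * cos(65 deg)
= 13 * 9.81 * 5.7 * 0.4226
= 307.2101 Nm


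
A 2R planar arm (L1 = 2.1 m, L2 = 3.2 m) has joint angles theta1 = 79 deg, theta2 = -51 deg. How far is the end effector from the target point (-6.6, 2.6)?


End effector via forward kinematics:
x = L1*cos(t1) + L2*cos(t1+t2) = 3.2261
y = L1*sin(t1) + L2*sin(t1+t2) = 3.5637
Distance to target:
d = sqrt((-6.6 - 3.2261)^2 + (2.6 - 3.5637)^2)
= sqrt(96.5529 + 0.9288)
= 9.8733 m


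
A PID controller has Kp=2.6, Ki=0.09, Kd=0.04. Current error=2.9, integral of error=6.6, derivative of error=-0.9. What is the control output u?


u = Kp*e + Ki*int(e) + Kd*de/dt
= 2.6*2.9 + 0.09*6.6 + 0.04*(-0.9)
= 7.54 + 0.594 + -0.036
= 8.098


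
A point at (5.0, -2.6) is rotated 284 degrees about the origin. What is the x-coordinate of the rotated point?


x' = x*cos(theta) - y*sin(theta)
cos(284 deg) = 0.2419, sin(284 deg) = -0.9703
x' = 5.0 * 0.2419 - -2.6 * -0.9703
= 1.2096 - 2.5228
= -1.3132


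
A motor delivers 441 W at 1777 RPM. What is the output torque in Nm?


omega = 1777 * 2*pi/60 = 186.087 rad/s
tau = P / omega = 441 / 186.087
= 2.3699 Nm


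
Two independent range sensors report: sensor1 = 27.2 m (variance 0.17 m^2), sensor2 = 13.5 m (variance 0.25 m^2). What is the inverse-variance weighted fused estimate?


w1 = (1/var1) / (1/var1 + 1/var2)
   = 5.8824 / (5.8824 + 4.0) = 0.5952
w2 = 1 - w1 = 0.4048
fused = w1*s1 + w2*s2 = 16.1905 + 5.4643
= 21.6548 m


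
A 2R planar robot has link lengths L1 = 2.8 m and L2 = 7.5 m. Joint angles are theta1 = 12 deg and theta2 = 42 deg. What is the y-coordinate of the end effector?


Convert angles to radians: theta1 = 0.2094, theta2 = 0.733
y = L1*sin(theta1) + L2*sin(theta1+theta2)
y = 0.5822 + 6.0676
y = 6.6498


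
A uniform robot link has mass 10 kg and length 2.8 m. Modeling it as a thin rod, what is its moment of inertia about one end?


I = (1/3) * m * L^2
= (1/3) * 10 * 2.8^2
= 0.333333 * 10 * 7.84
= 26.1333 kg*m^2


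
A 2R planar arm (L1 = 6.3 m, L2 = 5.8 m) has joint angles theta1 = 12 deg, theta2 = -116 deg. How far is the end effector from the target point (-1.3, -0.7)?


End effector via forward kinematics:
x = L1*cos(t1) + L2*cos(t1+t2) = 4.7592
y = L1*sin(t1) + L2*sin(t1+t2) = -4.3179
Distance to target:
d = sqrt((-1.3 - 4.7592)^2 + (-0.7 - -4.3179)^2)
= sqrt(36.7137 + 13.089)
= 7.0571 m


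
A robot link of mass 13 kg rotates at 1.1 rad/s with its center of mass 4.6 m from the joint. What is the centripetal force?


F = m * omega^2 * r
= 13 * 1.1^2 * 4.6
= 13 * 1.21 * 4.6
= 72.358 N


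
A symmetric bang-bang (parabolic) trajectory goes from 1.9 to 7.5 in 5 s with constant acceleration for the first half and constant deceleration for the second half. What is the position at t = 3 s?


Symmetric rest-to-rest: each phase covers (pf-p0)/2 in time T/2. 0.5*a*(T/2)^2 = (pf-p0)/2 => a = 4*(pf-p0)/T^2
a = 4*(7.5-1.9)/5^2 = 0.896
t = 3 is in the deceleration phase (t > T/2).
p = pf - 0.5*a*(T-t)^2 = 7.5 - 0.5*0.896*2^2
= 5.708


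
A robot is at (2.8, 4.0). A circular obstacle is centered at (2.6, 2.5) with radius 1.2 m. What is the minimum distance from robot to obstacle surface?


center_dist = sqrt((2.8-2.6)^2 + (4.0-2.5)^2)
= sqrt(0.04 + 2.25)
= 1.5133
min_dist = center_dist - radius = 1.5133 - 1.2 = 0.3133 m


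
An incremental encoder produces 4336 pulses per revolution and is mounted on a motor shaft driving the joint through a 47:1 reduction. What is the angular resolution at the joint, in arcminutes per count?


counts per rev = 4336
effective counts at joint = 4336 * 47 = 203792
resolution = 360*60 / 203792
= 0.106 arcmin/count


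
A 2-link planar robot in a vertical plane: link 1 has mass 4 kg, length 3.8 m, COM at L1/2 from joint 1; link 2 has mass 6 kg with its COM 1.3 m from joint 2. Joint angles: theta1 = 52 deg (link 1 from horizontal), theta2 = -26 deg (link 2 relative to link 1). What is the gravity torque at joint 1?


Horizontal distance from joint 1 to link-1 COM:
  x_c1 = (L1/2)*cos(t1) = 1.9 * 0.6157 = 1.1698 m
Horizontal distance from joint 1 to link-2 COM:
  x_c2 = L1*cos(t1) + Lc2*cos(t1+t2)
       = 3.8*0.6157 + 1.3*0.8988 = 3.5079 m
tau1 = m1*g*x_c1 + m2*g*x_c2
     = 4*9.81*1.1698 + 6*9.81*3.5079
     = 45.9013 + 206.4777
     = 252.379 Nm


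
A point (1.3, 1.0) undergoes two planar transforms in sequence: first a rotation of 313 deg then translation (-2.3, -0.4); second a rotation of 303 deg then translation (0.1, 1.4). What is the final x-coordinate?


After transform 1:
x1 = cos(313)*1.3 - sin(313)*1.0 + -2.3 = -0.682
y1 = sin(313)*1.3 + cos(313)*1.0 + -0.4 = -0.6688
After transform 2:
x2 = cos(303)*-0.682 - sin(303)*-0.6688 + 0.1
= -0.8323


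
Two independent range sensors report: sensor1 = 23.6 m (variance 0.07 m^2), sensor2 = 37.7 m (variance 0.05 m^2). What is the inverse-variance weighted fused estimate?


w1 = (1/var1) / (1/var1 + 1/var2)
   = 14.2857 / (14.2857 + 20.0) = 0.4167
w2 = 1 - w1 = 0.5833
fused = w1*s1 + w2*s2 = 9.8333 + 21.9917
= 31.825 m


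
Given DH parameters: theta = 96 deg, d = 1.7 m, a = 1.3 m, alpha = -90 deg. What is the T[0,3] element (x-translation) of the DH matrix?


T[0,3] = a * cos(theta)
= 1.3 * cos(96 deg)
= 1.3 * -0.1045
= -0.1359


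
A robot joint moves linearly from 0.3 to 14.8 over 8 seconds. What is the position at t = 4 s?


s = t/T = 4/8 = 0.5
p(t) = p0 + (pf-p0)*s
= 0.3 + (14.8 - 0.3) * 0.5
= 7.55


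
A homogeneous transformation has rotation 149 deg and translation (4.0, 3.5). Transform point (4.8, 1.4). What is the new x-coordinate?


x' = cos(theta)*px - sin(theta)*py + tx
= -0.8572*4.8 - 0.515*1.4 + 4.0
= -0.8355


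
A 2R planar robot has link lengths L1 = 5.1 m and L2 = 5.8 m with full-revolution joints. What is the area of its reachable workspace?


r_max = L1 + L2 = 10.9 m
r_min = |L1 - L2| = 0.7 m
Area = pi*(r_max^2 - r_min^2)
= pi*(118.81 - 0.49)
= pi * 118.32
= 371.7132 m^2


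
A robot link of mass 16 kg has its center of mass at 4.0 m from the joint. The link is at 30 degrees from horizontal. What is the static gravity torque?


tau = m*g*L*cos(angle)
= 16 * 9.81 * 4.0 * cos(30 deg)
= 16 * 9.81 * 4.0 * 0.866
= 543.7254 Nm


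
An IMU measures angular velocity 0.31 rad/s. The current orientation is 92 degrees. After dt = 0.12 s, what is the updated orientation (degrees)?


delta_theta = w * dt = 0.31 * 0.12 = 0.0372 rad
= 2.1314 deg
theta_new = 92 + 2.1314 = 94.1314 deg


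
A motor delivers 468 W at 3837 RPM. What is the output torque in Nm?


omega = 3837 * 2*pi/60 = 401.8097 rad/s
tau = P / omega = 468 / 401.8097
= 1.1647 Nm


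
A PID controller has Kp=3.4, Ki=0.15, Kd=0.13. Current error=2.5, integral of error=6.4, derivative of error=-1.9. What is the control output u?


u = Kp*e + Ki*int(e) + Kd*de/dt
= 3.4*2.5 + 0.15*6.4 + 0.13*(-1.9)
= 8.5 + 0.96 + -0.247
= 9.213


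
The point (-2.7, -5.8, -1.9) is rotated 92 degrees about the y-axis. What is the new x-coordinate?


Rotation about y-axis: x' = x*cos(theta) + z*sin(theta)
= -2.7 * -0.0349 + -1.9 * 0.9994
= -1.8046


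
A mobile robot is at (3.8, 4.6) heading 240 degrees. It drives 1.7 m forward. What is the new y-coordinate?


y_new = y0 + d*sin(theta)
= 4.6 + 1.7*sin(240)
= 4.6 + -1.4722
= 3.1278


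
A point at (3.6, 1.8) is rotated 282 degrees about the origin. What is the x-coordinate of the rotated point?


x' = x*cos(theta) - y*sin(theta)
cos(282 deg) = 0.2079, sin(282 deg) = -0.9781
x' = 3.6 * 0.2079 - 1.8 * -0.9781
= 0.7485 - -1.7607
= 2.5091


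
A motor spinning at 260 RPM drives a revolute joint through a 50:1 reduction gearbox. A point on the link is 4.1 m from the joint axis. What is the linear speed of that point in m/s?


omega_motor = 260 * 2*pi/60 = 27.2271 rad/s
omega_joint = omega_motor / 50 = 0.5445 rad/s
v = omega_joint * r = 0.5445 * 4.1
= 2.2326 m/s


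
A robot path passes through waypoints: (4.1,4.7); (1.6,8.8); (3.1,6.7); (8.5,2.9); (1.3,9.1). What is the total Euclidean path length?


Segment lengths:
  seg1 = sqrt((-2.5)^2 + (4.1)^2) = 4.8021
  seg2 = sqrt((1.5)^2 + (-2.1)^2) = 2.5807
  seg3 = sqrt((5.4)^2 + (-3.8)^2) = 6.603
  seg4 = sqrt((-7.2)^2 + (6.2)^2) = 9.5016
Total = 23.4874


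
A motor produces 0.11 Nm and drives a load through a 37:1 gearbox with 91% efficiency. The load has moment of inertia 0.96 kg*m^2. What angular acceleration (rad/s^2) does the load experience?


tau_out = tau_motor * N * eta
= 0.11 * 37 * 0.91 = 3.7037 Nm
alpha = tau_out / I = 3.7037 / 0.96
= 3.858 rad/s^2


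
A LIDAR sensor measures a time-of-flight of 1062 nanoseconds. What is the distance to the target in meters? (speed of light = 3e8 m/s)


tof = 1062 ns = 1.062e-06 s
dist = c * tof / 2
= 3e8 * 1.062e-06 / 2
= 159.3 m


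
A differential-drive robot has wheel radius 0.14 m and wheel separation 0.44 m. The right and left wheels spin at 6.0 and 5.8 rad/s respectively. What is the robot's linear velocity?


vR = r*wR = 0.14*6.0 = 0.84 m/s
vL = r*wL = 0.14*5.8 = 0.812 m/s
v = (vR+vL)/2 = 0.826 m/s
omega = (vR-vL)/L = 0.0636 rad/s
linear velocity = 0.826 m/s


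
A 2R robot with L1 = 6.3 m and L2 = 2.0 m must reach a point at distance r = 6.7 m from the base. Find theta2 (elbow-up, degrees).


cos(theta2) = (r^2 - L1^2 - L2^2) / (2*L1*L2)
cos(theta2) = (44.89 - 39.69 - 4.0) / 25.2
cos(theta2) = 0.047619
theta2 = 87.2706 degrees


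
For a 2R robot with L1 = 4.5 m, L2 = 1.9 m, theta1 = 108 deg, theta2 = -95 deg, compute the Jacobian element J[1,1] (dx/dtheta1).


J[1,1] = -L1*sin(t1) - L2*sin(t1+t2)
= -4.5*sin(108) - 1.9*sin(13)
= -4.7072


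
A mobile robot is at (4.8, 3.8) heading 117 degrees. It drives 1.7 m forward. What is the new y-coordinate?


y_new = y0 + d*sin(theta)
= 3.8 + 1.7*sin(117)
= 3.8 + 1.5147
= 5.3147


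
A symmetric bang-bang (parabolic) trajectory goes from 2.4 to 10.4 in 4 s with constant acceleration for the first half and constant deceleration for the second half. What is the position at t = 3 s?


Symmetric rest-to-rest: each phase covers (pf-p0)/2 in time T/2. 0.5*a*(T/2)^2 = (pf-p0)/2 => a = 4*(pf-p0)/T^2
a = 4*(10.4-2.4)/4^2 = 2.0
t = 3 is in the deceleration phase (t > T/2).
p = pf - 0.5*a*(T-t)^2 = 10.4 - 0.5*2.0*1^2
= 9.4


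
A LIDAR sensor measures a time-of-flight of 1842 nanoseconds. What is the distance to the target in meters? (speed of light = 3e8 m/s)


tof = 1842 ns = 1.842e-06 s
dist = c * tof / 2
= 3e8 * 1.842e-06 / 2
= 276.3 m


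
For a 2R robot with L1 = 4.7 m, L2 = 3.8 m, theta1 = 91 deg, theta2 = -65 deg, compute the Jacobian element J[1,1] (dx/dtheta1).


J[1,1] = -L1*sin(t1) - L2*sin(t1+t2)
= -4.7*sin(91) - 3.8*sin(26)
= -6.3651


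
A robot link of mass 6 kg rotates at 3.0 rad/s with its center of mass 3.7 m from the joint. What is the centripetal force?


F = m * omega^2 * r
= 6 * 3.0^2 * 3.7
= 6 * 9.0 * 3.7
= 199.8 N


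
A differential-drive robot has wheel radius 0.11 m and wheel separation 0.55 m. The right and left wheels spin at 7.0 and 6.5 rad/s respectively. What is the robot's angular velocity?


vR = r*wR = 0.11*7.0 = 0.77 m/s
vL = r*wL = 0.11*6.5 = 0.715 m/s
v = (vR+vL)/2 = 0.7425 m/s
omega = (vR-vL)/L = 0.1 rad/s
angular velocity = 0.1 rad/s


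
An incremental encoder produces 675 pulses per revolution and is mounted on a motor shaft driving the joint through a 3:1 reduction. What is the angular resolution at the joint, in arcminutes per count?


counts per rev = 675
effective counts at joint = 675 * 3 = 2025
resolution = 360*60 / 2025
= 10.6667 arcmin/count


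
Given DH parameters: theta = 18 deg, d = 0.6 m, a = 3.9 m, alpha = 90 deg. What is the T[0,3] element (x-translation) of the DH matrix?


T[0,3] = a * cos(theta)
= 3.9 * cos(18 deg)
= 3.9 * 0.9511
= 3.7091


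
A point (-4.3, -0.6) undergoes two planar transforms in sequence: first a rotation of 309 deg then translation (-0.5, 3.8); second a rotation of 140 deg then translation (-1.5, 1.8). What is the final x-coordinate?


After transform 1:
x1 = cos(309)*-4.3 - sin(309)*-0.6 + -0.5 = -3.6724
y1 = sin(309)*-4.3 + cos(309)*-0.6 + 3.8 = 6.7641
After transform 2:
x2 = cos(140)*-3.6724 - sin(140)*6.7641 + -1.5
= -3.0347


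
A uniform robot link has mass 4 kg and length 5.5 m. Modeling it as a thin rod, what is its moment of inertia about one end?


I = (1/3) * m * L^2
= (1/3) * 4 * 5.5^2
= 0.333333 * 4 * 30.25
= 40.3333 kg*m^2


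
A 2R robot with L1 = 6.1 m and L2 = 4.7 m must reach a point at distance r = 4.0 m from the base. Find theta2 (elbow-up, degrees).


cos(theta2) = (r^2 - L1^2 - L2^2) / (2*L1*L2)
cos(theta2) = (16.0 - 37.21 - 22.09) / 57.34
cos(theta2) = -0.755145
theta2 = 139.038 degrees


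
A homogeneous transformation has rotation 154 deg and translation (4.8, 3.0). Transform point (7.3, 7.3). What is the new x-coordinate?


x' = cos(theta)*px - sin(theta)*py + tx
= -0.8988*7.3 - 0.4384*7.3 + 4.8
= -4.9613


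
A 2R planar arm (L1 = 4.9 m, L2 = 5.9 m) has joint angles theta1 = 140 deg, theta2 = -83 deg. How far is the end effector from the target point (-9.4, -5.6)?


End effector via forward kinematics:
x = L1*cos(t1) + L2*cos(t1+t2) = -0.5402
y = L1*sin(t1) + L2*sin(t1+t2) = 8.0978
Distance to target:
d = sqrt((-9.4 - -0.5402)^2 + (-5.6 - 8.0978)^2)
= sqrt(78.4952 + 187.6302)
= 16.3133 m


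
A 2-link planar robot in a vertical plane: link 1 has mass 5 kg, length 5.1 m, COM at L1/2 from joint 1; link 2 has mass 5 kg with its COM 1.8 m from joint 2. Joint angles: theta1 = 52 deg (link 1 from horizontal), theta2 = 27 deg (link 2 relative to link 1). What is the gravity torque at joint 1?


Horizontal distance from joint 1 to link-1 COM:
  x_c1 = (L1/2)*cos(t1) = 2.55 * 0.6157 = 1.5699 m
Horizontal distance from joint 1 to link-2 COM:
  x_c2 = L1*cos(t1) + Lc2*cos(t1+t2)
       = 5.1*0.6157 + 1.8*0.1908 = 3.4833 m
tau1 = m1*g*x_c1 + m2*g*x_c2
     = 5*9.81*1.5699 + 5*9.81*3.4833
     = 77.0054 + 170.8573
     = 247.8627 Nm


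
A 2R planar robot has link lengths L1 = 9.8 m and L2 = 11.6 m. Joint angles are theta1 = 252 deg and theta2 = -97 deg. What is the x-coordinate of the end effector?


Convert angles to radians: theta1 = 4.3982, theta2 = -1.693
x = L1*cos(theta1) + L2*cos(theta1+theta2)
x = -3.0284 + -10.5132
x = -13.5415


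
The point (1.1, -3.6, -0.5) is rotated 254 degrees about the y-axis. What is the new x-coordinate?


Rotation about y-axis: x' = x*cos(theta) + z*sin(theta)
= 1.1 * -0.2756 + -0.5 * -0.9613
= 0.1774


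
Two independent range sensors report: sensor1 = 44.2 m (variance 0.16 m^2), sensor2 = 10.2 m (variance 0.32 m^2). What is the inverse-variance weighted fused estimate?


w1 = (1/var1) / (1/var1 + 1/var2)
   = 6.25 / (6.25 + 3.125) = 0.6667
w2 = 1 - w1 = 0.3333
fused = w1*s1 + w2*s2 = 29.4667 + 3.4
= 32.8667 m


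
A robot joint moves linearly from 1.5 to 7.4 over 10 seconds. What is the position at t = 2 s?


s = t/T = 2/10 = 0.2
p(t) = p0 + (pf-p0)*s
= 1.5 + (7.4 - 1.5) * 0.2
= 2.68


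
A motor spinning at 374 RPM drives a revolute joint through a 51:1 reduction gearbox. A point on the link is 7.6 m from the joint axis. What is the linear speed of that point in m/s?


omega_motor = 374 * 2*pi/60 = 39.1652 rad/s
omega_joint = omega_motor / 51 = 0.7679 rad/s
v = omega_joint * r = 0.7679 * 7.6
= 5.8364 m/s


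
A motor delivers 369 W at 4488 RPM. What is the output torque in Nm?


omega = 4488 * 2*pi/60 = 469.9823 rad/s
tau = P / omega = 369 / 469.9823
= 0.7851 Nm


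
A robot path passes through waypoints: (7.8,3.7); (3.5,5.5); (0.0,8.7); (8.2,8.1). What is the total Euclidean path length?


Segment lengths:
  seg1 = sqrt((-4.3)^2 + (1.8)^2) = 4.6615
  seg2 = sqrt((-3.5)^2 + (3.2)^2) = 4.7424
  seg3 = sqrt((8.2)^2 + (-0.6)^2) = 8.2219
Total = 17.6258


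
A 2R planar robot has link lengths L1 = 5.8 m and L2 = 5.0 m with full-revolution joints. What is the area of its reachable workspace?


r_max = L1 + L2 = 10.8 m
r_min = |L1 - L2| = 0.8 m
Area = pi*(r_max^2 - r_min^2)
= pi*(116.64 - 0.64)
= pi * 116.0
= 364.4247 m^2


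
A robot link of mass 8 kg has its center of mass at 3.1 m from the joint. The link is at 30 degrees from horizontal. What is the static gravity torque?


tau = m*g*L*cos(angle)
= 8 * 9.81 * 3.1 * cos(30 deg)
= 8 * 9.81 * 3.1 * 0.866
= 210.6936 Nm


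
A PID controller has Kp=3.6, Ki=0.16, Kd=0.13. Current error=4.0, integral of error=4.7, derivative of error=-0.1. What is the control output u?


u = Kp*e + Ki*int(e) + Kd*de/dt
= 3.6*4.0 + 0.16*4.7 + 0.13*(-0.1)
= 14.4 + 0.752 + -0.013
= 15.139


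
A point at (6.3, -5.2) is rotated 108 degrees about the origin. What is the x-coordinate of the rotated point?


x' = x*cos(theta) - y*sin(theta)
cos(108 deg) = -0.309, sin(108 deg) = 0.9511
x' = 6.3 * -0.309 - -5.2 * 0.9511
= -1.9468 - -4.9455
= 2.9987


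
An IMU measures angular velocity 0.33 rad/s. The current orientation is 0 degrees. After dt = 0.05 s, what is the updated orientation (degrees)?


delta_theta = w * dt = 0.33 * 0.05 = 0.0165 rad
= 0.9454 deg
theta_new = 0 + 0.9454 = 0.9454 deg


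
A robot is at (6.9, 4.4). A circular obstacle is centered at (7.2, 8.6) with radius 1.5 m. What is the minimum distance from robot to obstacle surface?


center_dist = sqrt((6.9-7.2)^2 + (4.4-8.6)^2)
= sqrt(0.09 + 17.64)
= 4.2107
min_dist = center_dist - radius = 4.2107 - 1.5 = 2.7107 m


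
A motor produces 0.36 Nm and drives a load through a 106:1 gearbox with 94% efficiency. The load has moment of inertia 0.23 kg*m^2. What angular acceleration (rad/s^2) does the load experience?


tau_out = tau_motor * N * eta
= 0.36 * 106 * 0.94 = 35.8704 Nm
alpha = tau_out / I = 35.8704 / 0.23
= 155.9583 rad/s^2


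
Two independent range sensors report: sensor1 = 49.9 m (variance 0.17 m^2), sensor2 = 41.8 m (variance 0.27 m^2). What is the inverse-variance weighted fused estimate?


w1 = (1/var1) / (1/var1 + 1/var2)
   = 5.8824 / (5.8824 + 3.7037) = 0.6136
w2 = 1 - w1 = 0.3864
fused = w1*s1 + w2*s2 = 30.6205 + 16.15
= 46.7705 m


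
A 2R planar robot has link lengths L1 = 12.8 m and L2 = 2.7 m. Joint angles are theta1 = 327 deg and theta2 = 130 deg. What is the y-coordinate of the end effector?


Convert angles to radians: theta1 = 5.7072, theta2 = 2.2689
y = L1*sin(theta1) + L2*sin(theta1+theta2)
y = -6.9714 + 2.6799
y = -4.2915


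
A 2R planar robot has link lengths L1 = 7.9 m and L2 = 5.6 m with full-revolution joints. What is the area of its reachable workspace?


r_max = L1 + L2 = 13.5 m
r_min = |L1 - L2| = 2.3 m
Area = pi*(r_max^2 - r_min^2)
= pi*(182.25 - 5.29)
= pi * 176.96
= 555.9362 m^2


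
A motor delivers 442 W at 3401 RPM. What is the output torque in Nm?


omega = 3401 * 2*pi/60 = 356.1519 rad/s
tau = P / omega = 442 / 356.1519
= 1.241 Nm


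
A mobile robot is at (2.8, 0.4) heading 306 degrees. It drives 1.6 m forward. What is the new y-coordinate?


y_new = y0 + d*sin(theta)
= 0.4 + 1.6*sin(306)
= 0.4 + -1.2944
= -0.8944


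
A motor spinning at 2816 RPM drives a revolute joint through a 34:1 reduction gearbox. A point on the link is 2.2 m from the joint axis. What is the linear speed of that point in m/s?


omega_motor = 2816 * 2*pi/60 = 294.8908 rad/s
omega_joint = omega_motor / 34 = 8.6733 rad/s
v = omega_joint * r = 8.6733 * 2.2
= 19.0812 m/s


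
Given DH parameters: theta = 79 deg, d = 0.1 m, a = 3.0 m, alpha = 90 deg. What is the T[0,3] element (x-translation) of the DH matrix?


T[0,3] = a * cos(theta)
= 3.0 * cos(79 deg)
= 3.0 * 0.1908
= 0.5724


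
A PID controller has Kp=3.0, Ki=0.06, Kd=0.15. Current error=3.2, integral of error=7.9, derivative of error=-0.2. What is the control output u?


u = Kp*e + Ki*int(e) + Kd*de/dt
= 3.0*3.2 + 0.06*7.9 + 0.15*(-0.2)
= 9.6 + 0.474 + -0.03
= 10.044


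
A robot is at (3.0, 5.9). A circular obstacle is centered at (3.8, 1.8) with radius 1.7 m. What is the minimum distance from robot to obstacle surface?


center_dist = sqrt((3.0-3.8)^2 + (5.9-1.8)^2)
= sqrt(0.64 + 16.81)
= 4.1773
min_dist = center_dist - radius = 4.1773 - 1.7 = 2.4773 m


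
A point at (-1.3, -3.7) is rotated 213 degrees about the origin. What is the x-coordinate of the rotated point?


x' = x*cos(theta) - y*sin(theta)
cos(213 deg) = -0.8387, sin(213 deg) = -0.5446
x' = -1.3 * -0.8387 - -3.7 * -0.5446
= 1.0903 - 2.0152
= -0.9249


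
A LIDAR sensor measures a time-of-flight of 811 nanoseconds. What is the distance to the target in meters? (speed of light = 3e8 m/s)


tof = 811 ns = 8.11e-07 s
dist = c * tof / 2
= 3e8 * 8.11e-07 / 2
= 121.65 m


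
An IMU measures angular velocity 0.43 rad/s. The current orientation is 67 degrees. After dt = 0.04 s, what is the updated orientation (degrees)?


delta_theta = w * dt = 0.43 * 0.04 = 0.0172 rad
= 0.9855 deg
theta_new = 67 + 0.9855 = 67.9855 deg


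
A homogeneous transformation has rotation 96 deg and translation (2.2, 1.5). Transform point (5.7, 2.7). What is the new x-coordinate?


x' = cos(theta)*px - sin(theta)*py + tx
= -0.1045*5.7 - 0.9945*2.7 + 2.2
= -1.081


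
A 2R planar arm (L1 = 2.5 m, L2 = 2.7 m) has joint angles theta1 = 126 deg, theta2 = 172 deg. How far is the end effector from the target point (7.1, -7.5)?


End effector via forward kinematics:
x = L1*cos(t1) + L2*cos(t1+t2) = -0.2019
y = L1*sin(t1) + L2*sin(t1+t2) = -0.3614
Distance to target:
d = sqrt((7.1 - -0.2019)^2 + (-7.5 - -0.3614)^2)
= sqrt(53.3176 + 50.9594)
= 10.2116 m


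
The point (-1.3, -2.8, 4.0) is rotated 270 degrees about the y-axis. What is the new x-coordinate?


Rotation about y-axis: x' = x*cos(theta) + z*sin(theta)
= -1.3 * -0.0 + 4.0 * -1.0
= -4.0


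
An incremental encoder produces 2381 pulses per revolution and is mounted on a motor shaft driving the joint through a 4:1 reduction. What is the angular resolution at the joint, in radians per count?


counts per rev = 2381
effective counts at joint = 2381 * 4 = 9524
resolution = 2*pi / 9524
= 6.5972e-04 rad/count


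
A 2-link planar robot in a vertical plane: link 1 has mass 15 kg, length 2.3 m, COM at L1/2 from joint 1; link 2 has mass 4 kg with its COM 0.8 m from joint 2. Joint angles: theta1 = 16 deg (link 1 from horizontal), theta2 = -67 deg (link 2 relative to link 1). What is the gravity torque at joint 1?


Horizontal distance from joint 1 to link-1 COM:
  x_c1 = (L1/2)*cos(t1) = 1.15 * 0.9613 = 1.1055 m
Horizontal distance from joint 1 to link-2 COM:
  x_c2 = L1*cos(t1) + Lc2*cos(t1+t2)
       = 2.3*0.9613 + 0.8*0.6293 = 2.7144 m
tau1 = m1*g*x_c1 + m2*g*x_c2
     = 15*9.81*1.1055 + 4*9.81*2.7144
     = 162.6671 + 106.5114
     = 269.1785 Nm


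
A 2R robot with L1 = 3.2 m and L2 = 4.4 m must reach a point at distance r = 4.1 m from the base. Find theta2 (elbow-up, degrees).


cos(theta2) = (r^2 - L1^2 - L2^2) / (2*L1*L2)
cos(theta2) = (16.81 - 10.24 - 19.36) / 28.16
cos(theta2) = -0.45419
theta2 = 117.0129 degrees


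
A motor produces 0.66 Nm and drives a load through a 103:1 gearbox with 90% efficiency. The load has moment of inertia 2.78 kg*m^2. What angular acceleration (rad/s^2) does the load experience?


tau_out = tau_motor * N * eta
= 0.66 * 103 * 0.9 = 61.182 Nm
alpha = tau_out / I = 61.182 / 2.78
= 22.0079 rad/s^2


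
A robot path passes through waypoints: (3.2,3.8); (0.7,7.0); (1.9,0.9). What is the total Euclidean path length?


Segment lengths:
  seg1 = sqrt((-2.5)^2 + (3.2)^2) = 4.0608
  seg2 = sqrt((1.2)^2 + (-6.1)^2) = 6.2169
Total = 10.2777


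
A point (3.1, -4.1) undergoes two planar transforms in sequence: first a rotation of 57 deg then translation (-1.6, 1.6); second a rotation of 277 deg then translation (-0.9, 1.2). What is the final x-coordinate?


After transform 1:
x1 = cos(57)*3.1 - sin(57)*-4.1 + -1.6 = 3.5269
y1 = sin(57)*3.1 + cos(57)*-4.1 + 1.6 = 1.9669
After transform 2:
x2 = cos(277)*3.5269 - sin(277)*1.9669 + -0.9
= 1.482


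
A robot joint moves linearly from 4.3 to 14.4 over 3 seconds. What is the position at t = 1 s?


s = t/T = 1/3 = 0.3333
p(t) = p0 + (pf-p0)*s
= 4.3 + (14.4 - 4.3) * 0.3333
= 7.6667


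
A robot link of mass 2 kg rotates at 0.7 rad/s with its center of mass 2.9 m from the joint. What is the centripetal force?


F = m * omega^2 * r
= 2 * 0.7^2 * 2.9
= 2 * 0.49 * 2.9
= 2.842 N


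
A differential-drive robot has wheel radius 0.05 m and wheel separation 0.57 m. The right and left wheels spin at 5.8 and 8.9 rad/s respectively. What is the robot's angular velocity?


vR = r*wR = 0.05*5.8 = 0.29 m/s
vL = r*wL = 0.05*8.9 = 0.445 m/s
v = (vR+vL)/2 = 0.3675 m/s
omega = (vR-vL)/L = -0.2719 rad/s
angular velocity = -0.2719 rad/s


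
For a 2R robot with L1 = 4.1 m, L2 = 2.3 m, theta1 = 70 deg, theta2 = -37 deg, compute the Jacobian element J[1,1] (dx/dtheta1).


J[1,1] = -L1*sin(t1) - L2*sin(t1+t2)
= -4.1*sin(70) - 2.3*sin(33)
= -5.1054


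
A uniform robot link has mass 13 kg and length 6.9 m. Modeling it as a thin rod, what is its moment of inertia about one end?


I = (1/3) * m * L^2
= (1/3) * 13 * 6.9^2
= 0.333333 * 13 * 47.61
= 206.31 kg*m^2
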